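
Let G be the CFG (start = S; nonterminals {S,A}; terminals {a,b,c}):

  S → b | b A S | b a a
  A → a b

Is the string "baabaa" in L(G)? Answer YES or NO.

Convert to CNF:
  S -> T1 X2 | T1 X3 | b
  A -> T0 T1
  T0 -> a
  T1 -> b
  X2 -> A S
  X3 -> T0 T0

CYK table (by increasing span):
  cell(0,0) b: {S,T1}  orig:{S}
  cell(1,1) a: {T0}  orig:{}
  cell(2,2) a: {T0}  orig:{}
  cell(3,3) b: {S,T1}  orig:{S}
  cell(4,4) a: {T0}  orig:{}
  cell(5,5) a: {T0}  orig:{}
  cell(0,1) ba: ∅
  cell(1,2) aa: {X3}  orig:{}
  cell(2,3) ab: {A}
  cell(3,4) ba: ∅
  cell(4,5) aa: {X3}  orig:{}
  cell(0,2) baa: {S}
  cell(1,3) aab: ∅
  cell(2,4) aba: ∅
  cell(3,5) baa: {S}
  cell(0,3) baab: ∅
  cell(1,4) aaba: ∅
  cell(2,5) abaa: ∅
  cell(0,4) baaba: ∅
  cell(1,5) aabaa: ∅
  cell(0,5) baabaa: ∅

S ∉ T[0,5] ⇒ NO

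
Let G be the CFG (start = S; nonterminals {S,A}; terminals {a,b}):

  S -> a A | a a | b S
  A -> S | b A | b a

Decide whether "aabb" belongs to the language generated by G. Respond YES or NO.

Convert to CNF:
  S -> T0 A | T0 T0 | T1 S
  A -> T0 A | T0 T0 | T1 A | T1 S | T1 T0
  T0 -> a
  T1 -> b

Fill CYK table bottom-up:
  T[0,0] 'a' = {T0}  orig:{}
  T[1,1] 'a' = {T0}  orig:{}
  T[2,2] 'b' = {T1}  orig:{}
  T[3,3] 'b' = {T1}  orig:{}
  T[0,1] 'aa' = {A,S}
  T[1,2] 'ab' = ∅
  T[2,3] 'bb' = ∅
  T[0,2] 'aab' = ∅
  T[1,3] 'abb' = ∅
  T[0,3] 'aabb' = ∅

S ∉ T[0,3] ⇒ NO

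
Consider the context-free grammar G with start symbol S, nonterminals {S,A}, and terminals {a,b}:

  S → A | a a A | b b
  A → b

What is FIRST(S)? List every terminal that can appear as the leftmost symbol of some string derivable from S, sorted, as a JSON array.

Compute FIRST by fixpoint:
pass 1:
  A via A→b: +{b}
  S via S→A: +{b}
  S via S→a a A: +{a}
  FIRST(S)={a,b}  FIRST(A)={b}
pass 2: (stable)
  FIRST(S)={a,b}  FIRST(A)={b}

FIRST(S) = ["a", "b"]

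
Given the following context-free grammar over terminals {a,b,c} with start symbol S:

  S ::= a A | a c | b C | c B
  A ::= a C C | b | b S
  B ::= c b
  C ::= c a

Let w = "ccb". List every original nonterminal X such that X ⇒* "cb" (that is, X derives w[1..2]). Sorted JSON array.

Convert to CNF:
  S -> T0 A | T0 T2 | T1 C | T2 B
  A -> T0 X3 | T1 S | b
  B -> T2 T1
  C -> T2 T0
  T0 -> a
  T1 -> b
  T2 -> c
  X3 -> C C

CYK table (by increasing span) — only the sub-triangle for w[1..2]:
  T[1,1] 'c' = {T2}  orig:{}
  T[2,2] 'b' = {A,T1}  orig:{A}
  T[1,2] 'cb' = {B}

Original NTs in T[1,2] deriving "cb": ["B"]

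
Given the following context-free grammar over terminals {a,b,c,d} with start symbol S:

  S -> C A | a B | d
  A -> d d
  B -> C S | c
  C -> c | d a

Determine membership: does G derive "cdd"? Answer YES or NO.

Convert to CNF:
  S -> C A | T1 B | d
  A -> T0 T0
  B -> C S | c
  C -> T0 T1 | c
  T0 -> d
  T1 -> a

CYK fill:
  cell(0,0) c: {B,C}
  cell(1,1) d: {S,T0}  orig:{S}
  cell(2,2) d: {S,T0}  orig:{S}
  cell(0,1) cd: {B}
  cell(1,2) dd: {A}
  cell(0,2) cdd: {S}

S ∈ T[0,2] ⇒ YES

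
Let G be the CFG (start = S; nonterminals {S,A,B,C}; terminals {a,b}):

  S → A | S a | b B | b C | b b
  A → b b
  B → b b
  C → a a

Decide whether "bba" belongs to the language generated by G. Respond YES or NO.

Convert to CNF:
  S -> S T1 | T0 B | T0 C | T0 T0
  A -> T0 T0
  B -> T0 T0
  C -> T1 T1
  T0 -> b
  T1 -> a

CYK table (by increasing span):
  cell(0,0) b: {T0}  orig:{}
  cell(1,1) b: {T0}  orig:{}
  cell(2,2) a: {T1}  orig:{}
  cell(0,1) bb: {A,B,S}
  cell(1,2) ba: ∅
  cell(0,2) bba: {S}

S ∈ T[0,2] ⇒ YES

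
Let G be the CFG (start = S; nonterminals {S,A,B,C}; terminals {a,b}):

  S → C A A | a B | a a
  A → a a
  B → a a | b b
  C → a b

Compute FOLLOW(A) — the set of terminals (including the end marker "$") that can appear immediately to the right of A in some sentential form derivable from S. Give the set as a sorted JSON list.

Compute FIRST by fixpoint:
iter 1:
  A via A→a a: +{a}
  B via B→a a: +{a}
  B via B→b b: +{b}
  C via C→a b: +{a}
  S via S→C A A: +{a}
  FIRST(S)={a}  FIRST(A)={a}  FIRST(B)={a,b}  FIRST(C)={a}
iter 2: (no change)
  FIRST(S)={a}  FIRST(A)={a}  FIRST(B)={a,b}  FIRST(C)={a}

FOLLOW sets:
seed FOLLOW(S) with $
[1]
  S→C A A: FOLLOW(C) ⊇ FIRST(A) = {a}; new: +{a}
  S→C A A: FOLLOW(A) ⊇ FIRST(A) = {a}; new: +{a}
  S→C A A: FOLLOW(A) ⊇ FOLLOW(S) ⊇ {$}; new: +{$}
  S→a B: FOLLOW(B) ⊇ FOLLOW(S) ⊇ {$}; new: +{$}
  S: {$}  A: {$,a}  B: {$}  C: {a}
[2] (stable)
  S: {$}  A: {$,a}  B: {$}  C: {a}

FOLLOW(A) = ["$", "a"]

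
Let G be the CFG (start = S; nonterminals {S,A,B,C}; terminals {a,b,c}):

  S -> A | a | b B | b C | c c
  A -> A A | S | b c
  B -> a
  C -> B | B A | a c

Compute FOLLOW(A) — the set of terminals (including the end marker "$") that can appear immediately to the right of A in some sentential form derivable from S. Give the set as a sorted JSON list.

FIRST iteration:
[1]
  A via A→b c: +{b}
  B via B→a: +{a}
  C via C→B: +{a}
  S via S→A: +{b}
  S via S→a: +{a}
  S via S→c c: +{c}
  FIRST(S)={a,b,c}  FIRST(A)={b}  FIRST(B)={a}  FIRST(C)={a}
[2]
  A via A→S: +{a,c}
  FIRST(S)={a,b,c}  FIRST(A)={a,b,c}  FIRST(B)={a}  FIRST(C)={a}
[3] — fixpoint
  FIRST(S)={a,b,c}  FIRST(A)={a,b,c}  FIRST(B)={a}  FIRST(C)={a}

FOLLOW sets:
seed FOLLOW(S) with $
iter 1:
  A→A A: FOLLOW(A) ⊇ FIRST(A) = {a,b,c}; new: +{a,b,c}
  A→S: FOLLOW(S) ⊇ FOLLOW(A) ⊇ {a,b,c}; new: +{a,b,c}
  C→B A: FOLLOW(B) ⊇ FIRST(A) = {a,b,c}; new: +{a,b,c}
  S→A: FOLLOW(A) ⊇ FOLLOW(S) ⊇ {$,a,b,c}; new: +{$}
  S→b B: FOLLOW(B) ⊇ FOLLOW(S) ⊇ {$,a,b,c}; new: +{$}
  S→b C: FOLLOW(C) ⊇ FOLLOW(S) ⊇ {$,a,b,c}; new: +{$,a,b,c}
  FOLLOW(S)={$,a,b,c}  FOLLOW(A)={$,a,b,c}  FOLLOW(B)={$,a,b,c}  FOLLOW(C)={$,a,b,c}
iter 2: (stable)
  FOLLOW(S)={$,a,b,c}  FOLLOW(A)={$,a,b,c}  FOLLOW(B)={$,a,b,c}  FOLLOW(C)={$,a,b,c}

FOLLOW(A) = ["$", "a", "b", "c"]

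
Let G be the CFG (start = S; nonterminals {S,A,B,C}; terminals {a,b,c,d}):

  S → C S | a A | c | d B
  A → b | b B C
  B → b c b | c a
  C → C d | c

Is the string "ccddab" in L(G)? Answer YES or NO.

Convert to CNF:
  S -> C S | T2 A | T3 B | c
  A -> T0 X4 | b
  B -> T0 X5 | T1 T2
  C -> C T3 | c
  T0 -> b
  T1 -> c
  T2 -> a
  T3 -> d
  X4 -> B C
  X5 -> T1 T0

CYK table (by increasing span):
  cell(0,0) c: {C,S,T1}  orig:{C,S}
  cell(1,1) c: {C,S,T1}  orig:{C,S}
  cell(2,2) d: {T3}  orig:{}
  cell(3,3) d: {T3}  orig:{}
  cell(4,4) a: {T2}  orig:{}
  cell(5,5) b: {A,T0}  orig:{A}
  cell(0,1) cc: {S}
  cell(1,2) cd: {C}
  cell(2,3) dd: ∅
  cell(3,4) da: ∅
  cell(4,5) ab: {S}
  cell(0,2) ccd: ∅
  cell(1,3) cdd: {C}
  cell(2,4) dda: ∅
  cell(3,5) dab: ∅
  cell(0,3) ccdd: ∅
  cell(1,4) cdda: ∅
  cell(2,5) ddab: ∅
  cell(0,4) ccdda: ∅
  cell(1,5) cddab: {S}
  cell(0,5) ccddab: {S}

S ∈ T[0,5] ⇒ YES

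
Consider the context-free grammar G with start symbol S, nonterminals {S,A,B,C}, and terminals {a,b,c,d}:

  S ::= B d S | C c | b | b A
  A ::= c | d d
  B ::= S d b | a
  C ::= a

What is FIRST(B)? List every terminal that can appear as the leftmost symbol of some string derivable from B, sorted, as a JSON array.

Compute FIRST by fixpoint:
round 1:
  A via A→c: +{c}
  A via A→d d: +{d}
  B via B→a: +{a}
  C via C→a: +{a}
  S via S→B d S: +{a}
  S via S→b: +{b}
  FIRST[S]={a,b}  FIRST[A]={c,d}  FIRST[B]={a}  FIRST[C]={a}
round 2:
  B via B→S d b: +{b}
  FIRST[S]={a,b}  FIRST[A]={c,d}  FIRST[B]={a,b}  FIRST[C]={a}
round 3: (no change)
  FIRST[S]={a,b}  FIRST[A]={c,d}  FIRST[B]={a,b}  FIRST[C]={a}

FIRST(B) = ["a", "b"]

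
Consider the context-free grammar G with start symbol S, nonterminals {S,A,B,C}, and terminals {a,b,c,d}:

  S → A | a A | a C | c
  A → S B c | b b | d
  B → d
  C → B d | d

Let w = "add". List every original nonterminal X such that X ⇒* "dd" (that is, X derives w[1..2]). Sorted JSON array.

Convert to CNF:
  S -> S X5 | T1 T1 | T3 A | T3 C | c | d
  A -> S X4 | T1 T1 | d
  B -> d
  C -> B T2 | d
  T0 -> c
  T1 -> b
  T2 -> d
  T3 -> a
  X4 -> B T0
  X5 -> B T0

CYK table (by increasing span) — only the sub-triangle for w[1..2]:
  T[1,1] 'd' = {A,B,C,S,T2}  orig:{A,B,C,S}
  T[2,2] 'd' = {A,B,C,S,T2}  orig:{A,B,C,S}
  T[1,2] 'dd' = {C}

Original NTs in T[1,2] deriving "dd": ["C"]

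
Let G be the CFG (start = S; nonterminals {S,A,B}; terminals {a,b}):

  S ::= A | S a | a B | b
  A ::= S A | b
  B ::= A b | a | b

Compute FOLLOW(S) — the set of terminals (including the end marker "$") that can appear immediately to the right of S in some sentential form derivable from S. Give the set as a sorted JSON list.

Compute FIRST by fixpoint:
round 1:
  A via A→b: +{b}
  B via B→A b: +{b}
  B via B→a: +{a}
  S via S→A: +{b}
  S via S→a B: +{a}
  S: {a,b}  A: {b}  B: {a,b}
round 2:
  A via A→S A: +{a}
  S: {a,b}  A: {a,b}  B: {a,b}
round 3: (stable)
  S: {a,b}  A: {a,b}  B: {a,b}

FOLLOW sets:
initialize: $ ∈ FOLLOW(S)
[1]
  A→S A: FOLLOW(S) ⊇ FIRST(A) = {a,b}; new: +{a,b}
  B→A b: FOLLOW(A) ⊇ FIRST(b) = {b}; new: +{b}
  S→A: FOLLOW(A) ⊇ FOLLOW(S) ⊇ {$,a,b}; new: +{$,a}
  S→a B: FOLLOW(B) ⊇ FOLLOW(S) ⊇ {$,a,b}; new: +{$,a,b}
  S: {$,a,b}  A: {$,a,b}  B: {$,a,b}
[2] (no change)
  S: {$,a,b}  A: {$,a,b}  B: {$,a,b}

FOLLOW(S) = ["$", "a", "b"]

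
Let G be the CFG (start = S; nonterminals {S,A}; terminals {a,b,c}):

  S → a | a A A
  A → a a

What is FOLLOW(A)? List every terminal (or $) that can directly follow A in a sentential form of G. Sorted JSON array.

FIRST sets, iterate to fixpoint:
round 1:
  A via A→a a: +{a}
  S via S→a: +{a}
  FIRST(S)={a}  FIRST(A)={a}
round 2: done
  FIRST(S)={a}  FIRST(A)={a}

FOLLOW iteration:
FOLLOW(S) := {$}
iter 1:
  S→a A A: FOLLOW(A) ⊇ FIRST(A) = {a}; new: +{a}
  S→a A A: FOLLOW(A) ⊇ FOLLOW(S) ⊇ {$}; new: +{$}
  FOLLOW[S]={$}  FOLLOW[A]={$,a}
iter 2: done
  FOLLOW[S]={$}  FOLLOW[A]={$,a}

FOLLOW(A) = ["$", "a"]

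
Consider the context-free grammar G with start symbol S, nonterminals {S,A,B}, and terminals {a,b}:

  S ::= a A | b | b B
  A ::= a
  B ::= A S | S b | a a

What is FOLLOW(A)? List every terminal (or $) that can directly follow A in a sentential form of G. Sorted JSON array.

Compute FIRST by fixpoint:
iter 1:
  A via A→a: +{a}
  B via B→A S: +{a}
  S via S→a A: +{a}
  S via S→b: +{b}
  FIRST[S]={a,b}  FIRST[A]={a}  FIRST[B]={a}
iter 2:
  B via B→S b: +{b}
  FIRST[S]={a,b}  FIRST[A]={a}  FIRST[B]={a,b}
iter 3: — fixpoint
  FIRST[S]={a,b}  FIRST[A]={a}  FIRST[B]={a,b}

FOLLOW sets:
initialize: $ ∈ FOLLOW(S)
pass 1:
  B→A S: FOLLOW(A) ⊇ FIRST(S) = {a,b}; new: +{a,b}
  B→S b: FOLLOW(S) ⊇ FIRST(b) = {b}; new: +{b}
  S→a A: FOLLOW(A) ⊇ FOLLOW(S) ⊇ {$,b}; new: +{$}
  S→b B: FOLLOW(B) ⊇ FOLLOW(S) ⊇ {$,b}; new: +{$,b}
  FOLLOW[S]={$,b}  FOLLOW[A]={$,a,b}  FOLLOW[B]={$,b}
pass 2: — fixpoint
  FOLLOW[S]={$,b}  FOLLOW[A]={$,a,b}  FOLLOW[B]={$,b}

FOLLOW(A) = ["$", "a", "b"]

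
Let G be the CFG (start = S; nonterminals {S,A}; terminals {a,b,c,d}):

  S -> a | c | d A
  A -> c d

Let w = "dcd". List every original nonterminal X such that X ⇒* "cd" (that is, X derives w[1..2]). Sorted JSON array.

Convert to CNF:
  S -> T1 A | a | c
  A -> T0 T1
  T0 -> c
  T1 -> d

Fill CYK table bottom-up (cells [i..j] with 1 ≤ i ≤ j ≤ 2 only):
  [1..1]={S,T0}  "c"  orig:{S}
  [2..2]={T1}  "d"  orig:{}
  [1..2]={A}  "cd"

Original NTs in T[1,2] deriving "cd": ["A"]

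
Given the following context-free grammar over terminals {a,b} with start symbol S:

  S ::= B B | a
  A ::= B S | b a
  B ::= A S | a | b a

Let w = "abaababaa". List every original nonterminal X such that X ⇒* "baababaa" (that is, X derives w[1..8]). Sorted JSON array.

CNF form of G:
  S -> B B | a
  A -> B S | T0 T1
  B -> A S | T0 T1 | a
  T0 -> b
  T1 -> a

CYK table (by increasing span) (cells [i..j] with 1 ≤ i ≤ j ≤ 8 only):
  [1..1]={T0}  "b"  orig:{}
  [2..2]={B,S,T1}  "a"  orig:{B,S}
  [3..3]={B,S,T1}  "a"  orig:{B,S}
  [4..4]={T0}  "b"  orig:{}
  [5..5]={B,S,T1}  "a"  orig:{B,S}
  [6..6]={T0}  "b"  orig:{}
  [7..7]={B,S,T1}  "a"  orig:{B,S}
  [8..8]={B,S,T1}  "a"  orig:{B,S}
  [1..2]={A,B}  "ba"
  [2..3]={A,S}  "aa"
  [3..4]=∅  "ab"
  [4..5]={A,B}  "ba"
  [5..6]=∅  "ab"
  [6..7]={A,B}  "ba"
  [7..8]={A,S}  "aa"
  [1..3]={A,B,S}  "baa"
  [2..4]=∅  "aab"
  [3..5]={S}  "aba"
  [4..6]=∅  "bab"
  [5..7]={S}  "aba"
  [6..8]={A,B,S}  "baa"
  [1..4]=∅  "baab"
  [2..5]={A}  "aaba"
  [3..6]=∅  "abab"
  [4..7]={S}  "baba"
  [5..8]={A,S}  "abaa"
  [1..5]={A,B,S}  "baaba"
  [2..6]=∅  "aabab"
  [3..7]={A}  "ababa"
  [4..8]={A,B,S}  "babaa"
  [1..6]=∅  "baabab"
  [2..7]={B}  "aababa"
  [3..8]={A,B,S}  "ababaa"
  [1..7]={A,B,S}  "baababa"
  [2..8]={A,B,S}  "aababaa"
  [1..8]={A,B,S}  "baababaa"

Original NTs in T[1,8] deriving "baababaa": ["A", "B", "S"]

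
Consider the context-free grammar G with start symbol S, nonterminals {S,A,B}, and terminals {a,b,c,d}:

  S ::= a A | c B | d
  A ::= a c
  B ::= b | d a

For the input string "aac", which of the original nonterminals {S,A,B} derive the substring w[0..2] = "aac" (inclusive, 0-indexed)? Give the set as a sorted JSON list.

CNF form of G:
  S -> T0 A | T1 B | d
  A -> T0 T1
  B -> T2 T0 | b
  T0 -> a
  T1 -> c
  T2 -> d

CYK table (by increasing span) — only the sub-triangle for w[0..2]:
  cell(0,0) a: {T0}  orig:{}
  cell(1,1) a: {T0}  orig:{}
  cell(2,2) c: {T1}  orig:{}
  cell(0,1) aa: ∅
  cell(1,2) ac: {A}
  cell(0,2) aac: {S}

Original NTs in T[0,2] deriving "aac": ["S"]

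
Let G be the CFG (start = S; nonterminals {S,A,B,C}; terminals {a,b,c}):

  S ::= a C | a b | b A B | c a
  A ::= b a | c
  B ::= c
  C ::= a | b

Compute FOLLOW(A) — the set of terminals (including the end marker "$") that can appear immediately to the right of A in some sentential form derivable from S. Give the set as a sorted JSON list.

FIRST iteration:
pass 1:
  A via A→b a: +{b}
  A via A→c: +{c}
  B via B→c: +{c}
  C via C→a: +{a}
  C via C→b: +{b}
  S via S→a C: +{a}
  S via S→b A B: +{b}
  S via S→c a: +{c}
  FIRST[S]={a,b,c}  FIRST[A]={b,c}  FIRST[B]={c}  FIRST[C]={a,b}
pass 2: done
  FIRST[S]={a,b,c}  FIRST[A]={b,c}  FIRST[B]={c}  FIRST[C]={a,b}

FOLLOW sets:
initialize: $ ∈ FOLLOW(S)
[1]
  S→a C: FOLLOW(C) ⊇ FOLLOW(S) ⊇ {$}; new: +{$}
  S→b A B: FOLLOW(A) ⊇ FIRST(B) = {c}; new: +{c}
  S→b A B: FOLLOW(B) ⊇ FOLLOW(S) ⊇ {$}; new: +{$}
  S: {$}  A: {c}  B: {$}  C: {$}
[2] (stable)
  S: {$}  A: {c}  B: {$}  C: {$}

FOLLOW(A) = ["c"]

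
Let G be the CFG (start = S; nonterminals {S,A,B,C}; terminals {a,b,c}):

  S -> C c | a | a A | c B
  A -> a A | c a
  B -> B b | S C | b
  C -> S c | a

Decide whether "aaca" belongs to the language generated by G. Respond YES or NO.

CNF form of G:
  S -> C T1 | T0 A | T1 B | a
  A -> T0 A | T1 T0
  B -> B T2 | S C | b
  C -> S T1 | a
  T0 -> a
  T1 -> c
  T2 -> b

CYK fill:
  [0..0]={C,S,T0}  "a"  orig:{C,S}
  [1..1]={C,S,T0}  "a"  orig:{C,S}
  [2..2]={T1}  "c"  orig:{}
  [3..3]={C,S,T0}  "a"  orig:{C,S}
  [0..1]={B}  "aa"
  [1..2]={C,S}  "ac"
  [2..3]={A}  "ca"
  [0..2]={B}  "aac"
  [1..3]={A,B,S}  "aca"
  [0..3]={A,S}  "aaca"

S ∈ T[0,3] ⇒ YES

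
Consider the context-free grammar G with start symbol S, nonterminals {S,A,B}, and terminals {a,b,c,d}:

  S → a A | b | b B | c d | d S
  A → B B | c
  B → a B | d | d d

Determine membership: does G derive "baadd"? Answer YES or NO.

CNF form of G:
  S -> T0 A | T1 S | T2 B | T3 T1 | b
  A -> B B | c
  B -> T0 B | T1 T1 | d
  T0 -> a
  T1 -> d
  T2 -> b
  T3 -> c

Fill CYK table bottom-up:
  cell(0,0) b: {S,T2}  orig:{S}
  cell(1,1) a: {T0}  orig:{}
  cell(2,2) a: {T0}  orig:{}
  cell(3,3) d: {B,T1}  orig:{B}
  cell(4,4) d: {B,T1}  orig:{B}
  cell(0,1) ba: ∅
  cell(1,2) aa: ∅
  cell(2,3) ad: {B}
  cell(3,4) dd: {A,B}
  cell(0,2) baa: ∅
  cell(1,3) aad: {B}
  cell(2,4) add: {A,B,S}
  cell(0,3) baad: {S}
  cell(1,4) aadd: {A,B,S}
  cell(0,4) baadd: {S}

S ∈ T[0,4] ⇒ YES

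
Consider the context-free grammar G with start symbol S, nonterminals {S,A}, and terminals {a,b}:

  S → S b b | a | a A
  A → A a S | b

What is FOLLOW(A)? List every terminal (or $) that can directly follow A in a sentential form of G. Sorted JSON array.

FIRST iteration:
iter 1:
  A via A→b: +{b}
  S via S→a: +{a}
  FIRST[S]={a}  FIRST[A]={b}
iter 2: (no change)
  FIRST[S]={a}  FIRST[A]={b}

Compute FOLLOW by fixpoint:
initialize: $ ∈ FOLLOW(S)
[1]
  A→A a S: FOLLOW(A) ⊇ FIRST(a) = {a}; new: +{a}
  A→A a S: FOLLOW(S) ⊇ FOLLOW(A) ⊇ {a}; new: +{a}
  S→S b b: FOLLOW(S) ⊇ FIRST(b) = {b}; new: +{b}
  S→a A: FOLLOW(A) ⊇ FOLLOW(S) ⊇ {$,a,b}; new: +{$,b}
  S: {$,a,b}  A: {$,a,b}
[2] done
  S: {$,a,b}  A: {$,a,b}

FOLLOW(A) = ["$", "a", "b"]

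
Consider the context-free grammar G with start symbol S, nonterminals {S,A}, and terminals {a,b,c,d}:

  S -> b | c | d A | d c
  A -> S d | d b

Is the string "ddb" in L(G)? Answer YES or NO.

CNF form of G:
  S -> T0 A | T0 T2 | b | c
  A -> S T0 | T0 T1
  T0 -> d
  T1 -> b
  T2 -> c

CYK fill:
  [0..0]={T0}  "d"  orig:{}
  [1..1]={T0}  "d"  orig:{}
  [2..2]={S,T1}  "b"  orig:{S}
  [0..1]=∅  "dd"
  [1..2]={A}  "db"
  [0..2]={S}  "ddb"

S ∈ T[0,2] ⇒ YES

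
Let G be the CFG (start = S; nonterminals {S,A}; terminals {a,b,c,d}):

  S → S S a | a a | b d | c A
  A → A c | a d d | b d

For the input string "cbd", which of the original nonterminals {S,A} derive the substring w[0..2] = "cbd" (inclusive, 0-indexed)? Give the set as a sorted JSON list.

Convert to CNF:
  S -> S X5 | T0 A | T1 T1 | T3 T2
  A -> A T0 | T1 X4 | T3 T2
  T0 -> c
  T1 -> a
  T2 -> d
  T3 -> b
  X4 -> T2 T2
  X5 -> S T1

Fill CYK table bottom-up (cells [i..j] with 0 ≤ i ≤ j ≤ 2 only):
  T[0,0] 'c' = {T0}  orig:{}
  T[1,1] 'b' = {T3}  orig:{}
  T[2,2] 'd' = {T2}  orig:{}
  T[0,1] 'cb' = ∅
  T[1,2] 'bd' = {A,S}
  T[0,2] 'cbd' = {S}

Original NTs in T[0,2] deriving "cbd": ["S"]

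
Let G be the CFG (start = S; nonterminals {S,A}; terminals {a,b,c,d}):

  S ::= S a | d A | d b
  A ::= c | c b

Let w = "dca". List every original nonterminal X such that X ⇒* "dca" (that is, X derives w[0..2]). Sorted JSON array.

Convert to CNF:
  S -> S T2 | T3 A | T3 T1
  A -> T0 T1 | c
  T0 -> c
  T1 -> b
  T2 -> a
  T3 -> d

CYK fill (cells [i..j] with 0 ≤ i ≤ j ≤ 2 only):
  [0..0]={T3}  "d"  orig:{}
  [1..1]={A,T0}  "c"  orig:{A}
  [2..2]={T2}  "a"  orig:{}
  [0..1]={S}  "dc"
  [1..2]=∅  "ca"
  [0..2]={S}  "dca"

Original NTs in T[0,2] deriving "dca": ["S"]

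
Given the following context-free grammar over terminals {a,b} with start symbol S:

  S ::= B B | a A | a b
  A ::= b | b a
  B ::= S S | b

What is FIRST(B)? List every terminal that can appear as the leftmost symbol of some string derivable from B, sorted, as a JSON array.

Compute FIRST by fixpoint:
pass 1:
  A via A→b: +{b}
  B via B→b: +{b}
  S via S→B B: +{b}
  S via S→a A: +{a}
  FIRST(S)={a,b}  FIRST(A)={b}  FIRST(B)={b}
pass 2:
  B via B→S S: +{a}
  FIRST(S)={a,b}  FIRST(A)={b}  FIRST(B)={a,b}
pass 3: (no change)
  FIRST(S)={a,b}  FIRST(A)={b}  FIRST(B)={a,b}

FIRST(B) = ["a", "b"]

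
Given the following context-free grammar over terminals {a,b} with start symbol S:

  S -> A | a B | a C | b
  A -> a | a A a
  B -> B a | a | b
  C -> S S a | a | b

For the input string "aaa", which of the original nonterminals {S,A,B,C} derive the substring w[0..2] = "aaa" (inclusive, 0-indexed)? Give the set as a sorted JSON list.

Convert to CNF:
  S -> T0 B | T0 C | T0 X3 | a | b
  A -> T0 X1 | a
  B -> B T0 | a | b
  C -> S X2 | a | b
  T0 -> a
  X1 -> A T0
  X2 -> S T0
  X3 -> A T0

CYK table (by increasing span), restricted to cells inside w[0..2]:
  T[0,0] 'a' = {A,B,C,S,T0}  orig:{A,B,C,S}
  T[1,1] 'a' = {A,B,C,S,T0}  orig:{A,B,C,S}
  T[2,2] 'a' = {A,B,C,S,T0}  orig:{A,B,C,S}
  T[0,1] 'aa' = {B,S,X1,X2,X3}  orig:{B,S}
  T[1,2] 'aa' = {B,S,X1,X2,X3}  orig:{B,S}
  T[0,2] 'aaa' = {A,B,C,S,X2}  orig:{A,B,C,S}

Original NTs in T[0,2] deriving "aaa": ["A", "B", "C", "S"]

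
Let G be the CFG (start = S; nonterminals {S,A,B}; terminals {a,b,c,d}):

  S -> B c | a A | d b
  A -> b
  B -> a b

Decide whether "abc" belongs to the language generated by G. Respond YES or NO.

CNF form of G:
  S -> B T2 | T0 A | T3 T1
  A -> b
  B -> T0 T1
  T0 -> a
  T1 -> b
  T2 -> c
  T3 -> d

CYK fill:
  [0..0]={T0}  "a"  orig:{}
  [1..1]={A,T1}  "b"  orig:{A}
  [2..2]={T2}  "c"  orig:{}
  [0..1]={B,S}  "ab"
  [1..2]=∅  "bc"
  [0..2]={S}  "abc"

S ∈ T[0,2] ⇒ YES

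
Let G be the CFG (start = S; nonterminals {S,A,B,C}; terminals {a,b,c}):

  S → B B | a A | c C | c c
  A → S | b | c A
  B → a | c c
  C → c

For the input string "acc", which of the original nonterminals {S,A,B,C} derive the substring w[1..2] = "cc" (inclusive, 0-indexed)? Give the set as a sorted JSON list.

Convert to CNF:
  S -> B B | T0 A | T1 C | T1 T1
  A -> B B | T0 A | T1 A | T1 C | T1 T1 | b
  B -> T1 T1 | a
  C -> c
  T0 -> a
  T1 -> c

Fill CYK table bottom-up — only the sub-triangle for w[1..2]:
  cell(1,1) c: {C,T1}  orig:{C}
  cell(2,2) c: {C,T1}  orig:{C}
  cell(1,2) cc: {A,B,S}

Original NTs in T[1,2] deriving "cc": ["A", "B", "S"]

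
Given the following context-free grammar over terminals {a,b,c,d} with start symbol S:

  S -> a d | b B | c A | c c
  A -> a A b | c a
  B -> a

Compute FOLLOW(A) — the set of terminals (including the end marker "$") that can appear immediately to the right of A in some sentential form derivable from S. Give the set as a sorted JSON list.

FIRST iteration:
[1]
  A via A→a A b: +{a}
  A via A→c a: +{c}
  B via B→a: +{a}
  S via S→a d: +{a}
  S via S→b B: +{b}
  S via S→c A: +{c}
  FIRST(S)={a,b,c}  FIRST(A)={a,c}  FIRST(B)={a}
[2] (no change)
  FIRST(S)={a,b,c}  FIRST(A)={a,c}  FIRST(B)={a}

FOLLOW sets:
seed FOLLOW(S) with $
pass 1:
  A→a A b: FOLLOW(A) ⊇ FIRST(b) = {b}; new: +{b}
  S→b B: FOLLOW(B) ⊇ FOLLOW(S) ⊇ {$}; new: +{$}
  S→c A: FOLLOW(A) ⊇ FOLLOW(S) ⊇ {$}; new: +{$}
  FOLLOW(S)={$}  FOLLOW(A)={$,b}  FOLLOW(B)={$}
pass 2: — fixpoint
  FOLLOW(S)={$}  FOLLOW(A)={$,b}  FOLLOW(B)={$}

FOLLOW(A) = ["$", "b"]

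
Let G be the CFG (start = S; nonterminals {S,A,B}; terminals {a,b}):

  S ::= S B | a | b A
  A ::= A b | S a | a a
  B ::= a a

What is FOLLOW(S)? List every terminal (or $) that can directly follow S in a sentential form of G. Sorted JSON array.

Compute FIRST by fixpoint:
round 1:
  A via A→a a: +{a}
  B via B→a a: +{a}
  S via S→a: +{a}
  S via S→b A: +{b}
  FIRST[S]={a,b}  FIRST[A]={a}  FIRST[B]={a}
round 2:
  A via A→S a: +{b}
  FIRST[S]={a,b}  FIRST[A]={a,b}  FIRST[B]={a}
round 3: (no change)
  FIRST[S]={a,b}  FIRST[A]={a,b}  FIRST[B]={a}

Compute FOLLOW by fixpoint:
initialize: $ ∈ FOLLOW(S)
round 1:
  A→A b: FOLLOW(A) ⊇ FIRST(b) = {b}; new: +{b}
  A→S a: FOLLOW(S) ⊇ FIRST(a) = {a}; new: +{a}
  S→S B: FOLLOW(B) ⊇ FOLLOW(S) ⊇ {$,a}; new: +{$,a}
  S→b A: FOLLOW(A) ⊇ FOLLOW(S) ⊇ {$,a}; new: +{$,a}
  S: {$,a}  A: {$,a,b}  B: {$,a}
round 2: done
  S: {$,a}  A: {$,a,b}  B: {$,a}

FOLLOW(S) = ["$", "a"]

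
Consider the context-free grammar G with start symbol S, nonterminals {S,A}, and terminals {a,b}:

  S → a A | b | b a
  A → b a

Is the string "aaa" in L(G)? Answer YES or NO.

CNF form of G:
  S -> T0 T1 | T1 A | b
  A -> T0 T1
  T0 -> b
  T1 -> a

CYK table (by increasing span):
  T[0,0] 'a' = {T1}  orig:{}
  T[1,1] 'a' = {T1}  orig:{}
  T[2,2] 'a' = {T1}  orig:{}
  T[0,1] 'aa' = ∅
  T[1,2] 'aa' = ∅
  T[0,2] 'aaa' = ∅

S ∉ T[0,2] ⇒ NO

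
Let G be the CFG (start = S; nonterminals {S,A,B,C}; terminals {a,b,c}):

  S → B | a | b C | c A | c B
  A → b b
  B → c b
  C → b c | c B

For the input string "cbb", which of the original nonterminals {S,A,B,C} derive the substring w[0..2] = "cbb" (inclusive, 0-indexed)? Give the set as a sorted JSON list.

Convert to CNF:
  S -> T0 C | T1 A | T1 B | T1 T0 | a
  A -> T0 T0
  B -> T1 T0
  C -> T0 T1 | T1 B
  T0 -> b
  T1 -> c

CYK table (by increasing span) — only the sub-triangle for w[0..2]:
  [0..0]={T1}  "c"  orig:{}
  [1..1]={T0}  "b"  orig:{}
  [2..2]={T0}  "b"  orig:{}
  [0..1]={B,S}  "cb"
  [1..2]={A}  "bb"
  [0..2]={S}  "cbb"

Original NTs in T[0,2] deriving "cbb": ["S"]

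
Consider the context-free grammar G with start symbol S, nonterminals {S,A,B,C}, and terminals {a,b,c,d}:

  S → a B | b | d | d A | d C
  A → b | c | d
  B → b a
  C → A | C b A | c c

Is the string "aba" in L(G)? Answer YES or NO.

CNF form of G:
  S -> T1 B | T3 A | T3 C | b | d
  A -> b | c | d
  B -> T0 T1
  C -> C X4 | T2 T2 | b | c | d
  T0 -> b
  T1 -> a
  T2 -> c
  T3 -> d
  X4 -> T0 A

Fill CYK table bottom-up:
  cell(0,0) a: {T1}  orig:{}
  cell(1,1) b: {A,C,S,T0}  orig:{A,C,S}
  cell(2,2) a: {T1}  orig:{}
  cell(0,1) ab: ∅
  cell(1,2) ba: {B}
  cell(0,2) aba: {S}

S ∈ T[0,2] ⇒ YES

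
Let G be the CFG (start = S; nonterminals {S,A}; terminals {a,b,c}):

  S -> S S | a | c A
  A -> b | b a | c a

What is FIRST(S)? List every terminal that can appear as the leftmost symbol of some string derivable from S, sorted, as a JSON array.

FIRST iteration:
iter 1:
  A via A→b: +{b}
  A via A→c a: +{c}
  S via S→a: +{a}
  S via S→c A: +{c}
  S: {a,c}  A: {b,c}
iter 2: done
  S: {a,c}  A: {b,c}

FIRST(S) = ["a", "c"]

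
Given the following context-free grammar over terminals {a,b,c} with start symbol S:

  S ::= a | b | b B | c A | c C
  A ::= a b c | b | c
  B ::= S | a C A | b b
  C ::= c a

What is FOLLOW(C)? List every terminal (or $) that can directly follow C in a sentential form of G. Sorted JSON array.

FIRST sets, iterate to fixpoint:
round 1:
  A via A→a b c: +{a}
  A via A→b: +{b}
  A via A→c: +{c}
  B via B→a C A: +{a}
  B via B→b b: +{b}
  C via C→c a: +{c}
  S via S→a: +{a}
  S via S→b: +{b}
  S via S→c A: +{c}
  FIRST(S)={a,b,c}  FIRST(A)={a,b,c}  FIRST(B)={a,b}  FIRST(C)={c}
round 2:
  B via B→S: +{c}
  FIRST(S)={a,b,c}  FIRST(A)={a,b,c}  FIRST(B)={a,b,c}  FIRST(C)={c}
round 3: done
  FIRST(S)={a,b,c}  FIRST(A)={a,b,c}  FIRST(B)={a,b,c}  FIRST(C)={c}

Compute FOLLOW by fixpoint:
seed FOLLOW(S) with $
pass 1:
  B→a C A: FOLLOW(C) ⊇ FIRST(A) = {a,b,c}; new: +{a,b,c}
  S→b B: FOLLOW(B) ⊇ FOLLOW(S) ⊇ {$}; new: +{$}
  S→c A: FOLLOW(A) ⊇ FOLLOW(S) ⊇ {$}; new: +{$}
  S→c C: FOLLOW(C) ⊇ FOLLOW(S) ⊇ {$}; new: +{$}
  S: {$}  A: {$}  B: {$}  C: {$,a,b,c}
pass 2: (stable)
  S: {$}  A: {$}  B: {$}  C: {$,a,b,c}

FOLLOW(C) = ["$", "a", "b", "c"]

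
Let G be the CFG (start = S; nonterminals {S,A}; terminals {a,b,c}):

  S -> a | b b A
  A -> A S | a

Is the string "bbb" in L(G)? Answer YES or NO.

CNF form of G:
  S -> T0 X1 | a
  A -> A S | a
  T0 -> b
  X1 -> T0 A

CYK table (by increasing span):
  T[0,0] 'b' = {T0}  orig:{}
  T[1,1] 'b' = {T0}  orig:{}
  T[2,2] 'b' = {T0}  orig:{}
  T[0,1] 'bb' = ∅
  T[1,2] 'bb' = ∅
  T[0,2] 'bbb' = ∅

S ∉ T[0,2] ⇒ NO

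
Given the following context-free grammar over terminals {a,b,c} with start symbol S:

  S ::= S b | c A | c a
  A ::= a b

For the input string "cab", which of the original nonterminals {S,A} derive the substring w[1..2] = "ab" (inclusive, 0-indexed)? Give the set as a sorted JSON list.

Convert to CNF:
  S -> S T1 | T2 A | T2 T0
  A -> T0 T1
  T0 -> a
  T1 -> b
  T2 -> c

CYK fill — only the sub-triangle for w[1..2]:
  cell(1,1) a: {T0}  orig:{}
  cell(2,2) b: {T1}  orig:{}
  cell(1,2) ab: {A}

Original NTs in T[1,2] deriving "ab": ["A"]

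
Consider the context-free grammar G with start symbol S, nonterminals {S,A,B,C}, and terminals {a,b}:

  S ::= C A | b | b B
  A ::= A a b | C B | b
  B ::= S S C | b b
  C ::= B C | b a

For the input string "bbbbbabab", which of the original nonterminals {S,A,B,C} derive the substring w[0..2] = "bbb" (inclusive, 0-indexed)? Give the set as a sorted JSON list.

Convert to CNF:
  S -> C A | T1 B | b
  A -> A X2 | C B | b
  B -> S X3 | T1 T1
  C -> B C | T1 T0
  T0 -> a
  T1 -> b
  X2 -> T0 T1
  X3 -> S C

CYK table (by increasing span) (cells [i..j] with 0 ≤ i ≤ j ≤ 2 only):
  [0..0]={A,S,T1}  "b"  orig:{A,S}
  [1..1]={A,S,T1}  "b"  orig:{A,S}
  [2..2]={A,S,T1}  "b"  orig:{A,S}
  [0..1]={B}  "bb"
  [1..2]={B}  "bb"
  [0..2]={S}  "bbb"

Original NTs in T[0,2] deriving "bbb": ["S"]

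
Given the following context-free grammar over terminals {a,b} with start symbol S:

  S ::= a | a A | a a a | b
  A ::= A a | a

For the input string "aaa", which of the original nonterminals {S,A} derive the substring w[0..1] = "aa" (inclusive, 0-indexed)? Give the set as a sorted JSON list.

CNF form of G:
  S -> T0 A | T0 X1 | a | b
  A -> A T0 | a
  T0 -> a
  X1 -> T0 T0

Fill CYK table bottom-up (cells [i..j] with 0 ≤ i ≤ j ≤ 1 only):
  T[0,0] 'a' = {A,S,T0}  orig:{A,S}
  T[1,1] 'a' = {A,S,T0}  orig:{A,S}
  T[0,1] 'aa' = {A,S,X1}  orig:{A,S}

Original NTs in T[0,1] deriving "aa": ["A", "S"]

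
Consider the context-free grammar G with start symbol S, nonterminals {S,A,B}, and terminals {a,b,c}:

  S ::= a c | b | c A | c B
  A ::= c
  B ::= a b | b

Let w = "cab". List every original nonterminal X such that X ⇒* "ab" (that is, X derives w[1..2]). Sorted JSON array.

CNF form of G:
  S -> T0 T2 | T2 A | T2 B | b
  A -> c
  B -> T0 T1 | b
  T0 -> a
  T1 -> b
  T2 -> c

Fill CYK table bottom-up — only the sub-triangle for w[1..2]:
  T[1,1] 'a' = {T0}  orig:{}
  T[2,2] 'b' = {B,S,T1}  orig:{B,S}
  T[1,2] 'ab' = {B}

Original NTs in T[1,2] deriving "ab": ["B"]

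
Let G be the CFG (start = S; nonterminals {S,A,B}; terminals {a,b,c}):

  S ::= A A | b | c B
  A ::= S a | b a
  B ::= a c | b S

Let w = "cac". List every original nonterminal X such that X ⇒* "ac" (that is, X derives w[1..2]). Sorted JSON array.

Convert to CNF:
  S -> A A | T2 B | b
  A -> S T0 | T1 T0
  B -> T0 T2 | T1 S
  T0 -> a
  T1 -> b
  T2 -> c

Fill CYK table bottom-up, restricted to cells inside w[1..2]:
  [1..1]={T0}  "a"  orig:{}
  [2..2]={T2}  "c"  orig:{}
  [1..2]={B}  "ac"

Original NTs in T[1,2] deriving "ac": ["B"]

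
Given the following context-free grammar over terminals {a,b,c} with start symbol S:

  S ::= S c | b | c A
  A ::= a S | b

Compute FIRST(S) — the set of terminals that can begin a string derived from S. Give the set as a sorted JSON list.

FIRST sets, iterate to fixpoint:
round 1:
  A via A→a S: +{a}
  A via A→b: +{b}
  S via S→b: +{b}
  S via S→c A: +{c}
  FIRST(S)={b,c}  FIRST(A)={a,b}
round 2: (stable)
  FIRST(S)={b,c}  FIRST(A)={a,b}

FIRST(S) = ["b", "c"]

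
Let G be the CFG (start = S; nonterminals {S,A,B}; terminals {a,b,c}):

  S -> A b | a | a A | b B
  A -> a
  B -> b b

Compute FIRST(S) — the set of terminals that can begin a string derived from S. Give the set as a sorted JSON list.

Compute FIRST by fixpoint:
[1]
  A via A→a: +{a}
  B via B→b b: +{b}
  S via S→A b: +{a}
  S via S→b B: +{b}
  FIRST[S]={a,b}  FIRST[A]={a}  FIRST[B]={b}
[2] (stable)
  FIRST[S]={a,b}  FIRST[A]={a}  FIRST[B]={b}

FIRST(S) = ["a", "b"]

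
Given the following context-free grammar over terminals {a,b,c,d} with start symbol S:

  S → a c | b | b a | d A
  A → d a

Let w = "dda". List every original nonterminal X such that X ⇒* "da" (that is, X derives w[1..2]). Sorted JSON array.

Convert to CNF:
  S -> T0 A | T1 T2 | T3 T1 | b
  A -> T0 T1
  T0 -> d
  T1 -> a
  T2 -> c
  T3 -> b

Fill CYK table bottom-up — only the sub-triangle for w[1..2]:
  cell(1,1) d: {T0}  orig:{}
  cell(2,2) a: {T1}  orig:{}
  cell(1,2) da: {A}

Original NTs in T[1,2] deriving "da": ["A"]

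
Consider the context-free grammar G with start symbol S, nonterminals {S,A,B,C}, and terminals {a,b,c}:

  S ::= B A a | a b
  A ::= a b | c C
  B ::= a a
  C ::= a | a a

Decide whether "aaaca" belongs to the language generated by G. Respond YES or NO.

Convert to CNF:
  S -> B X3 | T0 T1
  A -> T0 T1 | T2 C
  B -> T0 T0
  C -> T0 T0 | a
  T0 -> a
  T1 -> b
  T2 -> c
  X3 -> A T0

Fill CYK table bottom-up:
  cell(0,0) a: {C,T0}  orig:{C}
  cell(1,1) a: {C,T0}  orig:{C}
  cell(2,2) a: {C,T0}  orig:{C}
  cell(3,3) c: {T2}  orig:{}
  cell(4,4) a: {C,T0}  orig:{C}
  cell(0,1) aa: {B,C}
  cell(1,2) aa: {B,C}
  cell(2,3) ac: ∅
  cell(3,4) ca: {A}
  cell(0,2) aaa: ∅
  cell(1,3) aac: ∅
  cell(2,4) aca: ∅
  cell(0,3) aaac: ∅
  cell(1,4) aaca: ∅
  cell(0,4) aaaca: ∅

S ∉ T[0,4] ⇒ NO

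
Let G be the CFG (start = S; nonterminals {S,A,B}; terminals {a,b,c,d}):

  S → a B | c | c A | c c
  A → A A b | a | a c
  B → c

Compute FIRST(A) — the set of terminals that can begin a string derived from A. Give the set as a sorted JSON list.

FIRST sets, iterate to fixpoint:
iter 1:
  A via A→a: +{a}
  B via B→c: +{c}
  S via S→a B: +{a}
  S via S→c: +{c}
  FIRST(S)={a,c}  FIRST(A)={a}  FIRST(B)={c}
iter 2: (stable)
  FIRST(S)={a,c}  FIRST(A)={a}  FIRST(B)={c}

FIRST(A) = ["a"]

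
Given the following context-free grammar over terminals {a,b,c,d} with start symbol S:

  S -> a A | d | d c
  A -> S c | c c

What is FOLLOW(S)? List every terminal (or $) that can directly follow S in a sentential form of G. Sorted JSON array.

FIRST iteration:
round 1:
  A via A→c c: +{c}
  S via S→a A: +{a}
  S via S→d: +{d}
  FIRST(S)={a,d}  FIRST(A)={c}
round 2:
  A via A→S c: +{a,d}
  FIRST(S)={a,d}  FIRST(A)={a,c,d}
round 3: (no change)
  FIRST(S)={a,d}  FIRST(A)={a,c,d}

Compute FOLLOW by fixpoint:
initialize: $ ∈ FOLLOW(S)
iter 1:
  A→S c: FOLLOW(S) ⊇ FIRST(c) = {c}; new: +{c}
  S→a A: FOLLOW(A) ⊇ FOLLOW(S) ⊇ {$,c}; new: +{$,c}
  FOLLOW[S]={$,c}  FOLLOW[A]={$,c}
iter 2: — fixpoint
  FOLLOW[S]={$,c}  FOLLOW[A]={$,c}

FOLLOW(S) = ["$", "c"]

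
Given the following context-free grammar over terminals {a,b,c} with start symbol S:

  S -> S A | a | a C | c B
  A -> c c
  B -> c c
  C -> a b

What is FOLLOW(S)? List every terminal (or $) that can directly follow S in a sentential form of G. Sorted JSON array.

FIRST sets, iterate to fixpoint:
pass 1:
  A via A→c c: +{c}
  B via B→c c: +{c}
  C via C→a b: +{a}
  S via S→a: +{a}
  S via S→c B: +{c}
  S: {a,c}  A: {c}  B: {c}  C: {a}
pass 2: (stable)
  S: {a,c}  A: {c}  B: {c}  C: {a}

FOLLOW iteration:
FOLLOW(S) := {$}
[1]
  S→S A: FOLLOW(S) ⊇ FIRST(A) = {c}; new: +{c}
  S→S A: FOLLOW(A) ⊇ FOLLOW(S) ⊇ {$,c}; new: +{$,c}
  S→a C: FOLLOW(C) ⊇ FOLLOW(S) ⊇ {$,c}; new: +{$,c}
  S→c B: FOLLOW(B) ⊇ FOLLOW(S) ⊇ {$,c}; new: +{$,c}
  FOLLOW[S]={$,c}  FOLLOW[A]={$,c}  FOLLOW[B]={$,c}  FOLLOW[C]={$,c}
[2] (no change)
  FOLLOW[S]={$,c}  FOLLOW[A]={$,c}  FOLLOW[B]={$,c}  FOLLOW[C]={$,c}

FOLLOW(S) = ["$", "c"]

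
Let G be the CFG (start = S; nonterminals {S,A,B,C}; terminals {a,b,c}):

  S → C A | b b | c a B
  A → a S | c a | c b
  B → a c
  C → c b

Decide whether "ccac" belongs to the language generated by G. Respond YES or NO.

CNF form of G:
  S -> C A | T1 X3 | T2 T2
  A -> T0 S | T1 T0 | T1 T2
  B -> T0 T1
  C -> T1 T2
  T0 -> a
  T1 -> c
  T2 -> b
  X3 -> T0 B

Fill CYK table bottom-up:
  cell(0,0) c: {T1}  orig:{}
  cell(1,1) c: {T1}  orig:{}
  cell(2,2) a: {T0}  orig:{}
  cell(3,3) c: {T1}  orig:{}
  cell(0,1) cc: ∅
  cell(1,2) ca: {A}
  cell(2,3) ac: {B}
  cell(0,2) cca: ∅
  cell(1,3) cac: ∅
  cell(0,3) ccac: ∅

S ∉ T[0,3] ⇒ NO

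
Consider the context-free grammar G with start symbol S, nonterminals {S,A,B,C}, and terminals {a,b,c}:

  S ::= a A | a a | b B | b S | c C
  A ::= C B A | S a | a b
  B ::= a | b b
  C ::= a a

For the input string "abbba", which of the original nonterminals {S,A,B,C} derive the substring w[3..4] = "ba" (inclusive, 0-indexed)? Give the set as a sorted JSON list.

CNF form of G:
  S -> T0 A | T0 T0 | T1 B | T1 S | T2 C
  A -> C X3 | S T0 | T0 T1
  B -> T1 T1 | a
  C -> T0 T0
  T0 -> a
  T1 -> b
  T2 -> c
  X3 -> B A

CYK table (by increasing span), restricted to cells inside w[3..4]:
  T[3,3] 'b' = {T1}  orig:{}
  T[4,4] 'a' = {B,T0}  orig:{B}
  T[3,4] 'ba' = {S}

Original NTs in T[3,4] deriving "ba": ["S"]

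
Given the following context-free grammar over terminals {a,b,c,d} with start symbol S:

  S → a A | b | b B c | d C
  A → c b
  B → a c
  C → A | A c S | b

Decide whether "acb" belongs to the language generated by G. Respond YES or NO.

CNF form of G:
  S -> T1 X5 | T2 A | T3 C | b
  A -> T0 T1
  B -> T2 T0
  C -> A X4 | T0 T1 | b
  T0 -> c
  T1 -> b
  T2 -> a
  T3 -> d
  X4 -> T0 S
  X5 -> B T0

Fill CYK table bottom-up:
  [0..0]={T2}  "a"  orig:{}
  [1..1]={T0}  "c"  orig:{}
  [2..2]={C,S,T1}  "b"  orig:{C,S}
  [0..1]={B}  "ac"
  [1..2]={A,C,X4}  "cb"  orig:{A,C}
  [0..2]={S}  "acb"

S ∈ T[0,2] ⇒ YES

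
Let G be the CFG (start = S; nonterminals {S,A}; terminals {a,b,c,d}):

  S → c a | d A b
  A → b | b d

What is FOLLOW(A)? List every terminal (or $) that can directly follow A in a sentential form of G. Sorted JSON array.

FIRST sets, iterate to fixpoint:
[1]
  A via A→b: +{b}
  S via S→c a: +{c}
  S via S→d A b: +{d}
  FIRST[S]={c,d}  FIRST[A]={b}
[2] done
  FIRST[S]={c,d}  FIRST[A]={b}

FOLLOW iteration:
initialize: $ ∈ FOLLOW(S)
round 1:
  S→d A b: FOLLOW(A) ⊇ FIRST(b) = {b}; new: +{b}
  FOLLOW[S]={$}  FOLLOW[A]={b}
round 2: — fixpoint
  FOLLOW[S]={$}  FOLLOW[A]={b}

FOLLOW(A) = ["b"]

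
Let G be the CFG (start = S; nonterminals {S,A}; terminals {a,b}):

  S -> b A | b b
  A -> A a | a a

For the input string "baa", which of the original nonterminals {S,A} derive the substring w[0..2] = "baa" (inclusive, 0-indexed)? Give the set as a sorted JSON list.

Convert to CNF:
  S -> T1 A | T1 T1
  A -> A T0 | T0 T0
  T0 -> a
  T1 -> b

CYK table (by increasing span) — only the sub-triangle for w[0..2]:
  [0..0]={T1}  "b"  orig:{}
  [1..1]={T0}  "a"  orig:{}
  [2..2]={T0}  "a"  orig:{}
  [0..1]=∅  "ba"
  [1..2]={A}  "aa"
  [0..2]={S}  "baa"

Original NTs in T[0,2] deriving "baa": ["S"]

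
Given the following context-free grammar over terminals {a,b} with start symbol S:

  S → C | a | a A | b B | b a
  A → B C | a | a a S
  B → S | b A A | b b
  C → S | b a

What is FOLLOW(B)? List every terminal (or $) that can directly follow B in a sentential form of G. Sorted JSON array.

Compute FIRST by fixpoint:
round 1:
  A via A→a: +{a}
  B via B→b A A: +{b}
  C via C→b a: +{b}
  S via S→C: +{b}
  S via S→a: +{a}
  FIRST(S)={a,b}  FIRST(A)={a}  FIRST(B)={b}  FIRST(C)={b}
round 2:
  A via A→B C: +{b}
  B via B→S: +{a}
  C via C→S: +{a}
  FIRST(S)={a,b}  FIRST(A)={a,b}  FIRST(B)={a,b}  FIRST(C)={a,b}
round 3: done
  FIRST(S)={a,b}  FIRST(A)={a,b}  FIRST(B)={a,b}  FIRST(C)={a,b}

FOLLOW iteration:
initialize: $ ∈ FOLLOW(S)
pass 1:
  A→B C: FOLLOW(B) ⊇ FIRST(C) = {a,b}; new: +{a,b}
  B→S: FOLLOW(S) ⊇ FOLLOW(B) ⊇ {a,b}; new: +{a,b}
  B→b A A: FOLLOW(A) ⊇ FIRST(A) = {a,b}; new: +{a,b}
  S→C: FOLLOW(C) ⊇ FOLLOW(S) ⊇ {$,a,b}; new: +{$,a,b}
  S→a A: FOLLOW(A) ⊇ FOLLOW(S) ⊇ {$,a,b}; new: +{$}
  S→b B: FOLLOW(B) ⊇ FOLLOW(S) ⊇ {$,a,b}; new: +{$}
  FOLLOW[S]={$,a,b}  FOLLOW[A]={$,a,b}  FOLLOW[B]={$,a,b}  FOLLOW[C]={$,a,b}
pass 2: (stable)
  FOLLOW[S]={$,a,b}  FOLLOW[A]={$,a,b}  FOLLOW[B]={$,a,b}  FOLLOW[C]={$,a,b}

FOLLOW(B) = ["$", "a", "b"]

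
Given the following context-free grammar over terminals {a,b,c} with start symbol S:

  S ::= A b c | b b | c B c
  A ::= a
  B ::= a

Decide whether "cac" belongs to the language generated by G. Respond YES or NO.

CNF form of G:
  S -> A X2 | T0 T0 | T1 X3
  A -> a
  B -> a
  T0 -> b
  T1 -> c
  X2 -> T0 T1
  X3 -> B T1

Fill CYK table bottom-up:
  T[0,0] 'c' = {T1}  orig:{}
  T[1,1] 'a' = {A,B}
  T[2,2] 'c' = {T1}  orig:{}
  T[0,1] 'ca' = ∅
  T[1,2] 'ac' = {X3}  orig:{}
  T[0,2] 'cac' = {S}

S ∈ T[0,2] ⇒ YES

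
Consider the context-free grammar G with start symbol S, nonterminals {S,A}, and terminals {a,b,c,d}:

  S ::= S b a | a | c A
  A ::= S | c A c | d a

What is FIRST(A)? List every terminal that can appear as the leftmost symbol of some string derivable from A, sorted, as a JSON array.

FIRST sets, iterate to fixpoint:
pass 1:
  A via A→c A c: +{c}
  A via A→d a: +{d}
  S via S→a: +{a}
  S via S→c A: +{c}
  FIRST[S]={a,c}  FIRST[A]={c,d}
pass 2:
  A via A→S: +{a}
  FIRST[S]={a,c}  FIRST[A]={a,c,d}
pass 3: (stable)
  FIRST[S]={a,c}  FIRST[A]={a,c,d}

FIRST(A) = ["a", "c", "d"]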